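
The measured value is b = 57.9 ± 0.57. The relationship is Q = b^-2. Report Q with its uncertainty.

(2.98 ± 0.0587) × 10^-4

Q ∝ b^-2, so δQ/Q = |-2| · δb/b = 2 × 0.00984 = 0.0197.
Q = 0.000298, so δQ = 0.0197 × 0.000298 = 5.87e-06.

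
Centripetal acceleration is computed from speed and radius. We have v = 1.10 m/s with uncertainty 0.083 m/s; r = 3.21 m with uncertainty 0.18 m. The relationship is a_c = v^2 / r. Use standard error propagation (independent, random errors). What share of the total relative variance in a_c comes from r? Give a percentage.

(δa_c/a_c)² = (2·δv/v)² + (-1·δr/r)²
  v term: (2×0.0755)² = 0.0228
  r term: (-1×0.0561)² = 0.00314
Total = 0.0259. Share from r = 0.00314/0.0259 = 0.121.

12.1%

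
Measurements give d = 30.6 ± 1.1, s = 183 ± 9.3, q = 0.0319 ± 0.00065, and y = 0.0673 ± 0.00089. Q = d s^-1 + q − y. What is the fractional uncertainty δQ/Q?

Let p = d·s^-1 = 0.167. δp/p = √((1·δd/d)² + (-1·δs/s)²) = √(0.00129 + 0.00258) = 0.0622, so δp = 0.0104.
Q = p + q − y: δQ = √(δp² + δq² + δy²) = √(0.000108 + 4.22e-07 + 7.92e-07) = 0.0105
Q = 0.132, so δQ/Q = 0.0105/0.132 = 0.0794.

0.0794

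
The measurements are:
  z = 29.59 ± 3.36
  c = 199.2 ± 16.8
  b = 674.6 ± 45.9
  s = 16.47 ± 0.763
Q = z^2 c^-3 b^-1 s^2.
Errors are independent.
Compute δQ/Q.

0.359

Relative error in a monomial: (δQ/Q)² = Σ (nᵢ · δxᵢ/xᵢ)².
  (2·δz/z)² = (2×0.114)² = 0.0516;  (-3·δc/c)² = (-3×0.0843)² = 0.0640;  (-1·δb/b)² = (-1×0.0680)² = 0.00463;  (2·δs/s)² = (2×0.0463)² = 0.00858
δQ/Q = √(0.129) = 0.359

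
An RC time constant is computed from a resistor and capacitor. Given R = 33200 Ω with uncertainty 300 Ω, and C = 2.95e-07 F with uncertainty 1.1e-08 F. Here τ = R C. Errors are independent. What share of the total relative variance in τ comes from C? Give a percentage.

94.5%

(δτ/τ)² = (1·δR/R)² + (1·δC/C)²
  R term: (1×0.00904)² = 8.17e-05
  C term: (1×0.0373)² = 0.00139
Total = 0.00147. Share from C = 0.00139/0.00147 = 0.945.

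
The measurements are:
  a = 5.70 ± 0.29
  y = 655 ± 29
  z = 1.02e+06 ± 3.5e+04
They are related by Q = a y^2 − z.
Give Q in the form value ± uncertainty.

(1.43 ± 0.252) × 10^6

Let p = a·y^2 = 2.45e+06. δp/p = √((1·δa/a)² + (2·δy/y)²) = √(0.00259 + 0.00784) = 0.102, so δp = 2.5e+05.
Q = p − z: δQ = √(δp² + δz²) = √(6.24e+10 + 1.22e+09) = 2.52e+05
Q = 1.43e+06.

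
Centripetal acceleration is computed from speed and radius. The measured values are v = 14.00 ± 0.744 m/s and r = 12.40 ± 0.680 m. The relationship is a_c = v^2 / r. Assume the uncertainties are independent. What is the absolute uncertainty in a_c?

Products/powers → add relative errors in quadrature, weighted by exponent:
  (2·δv/v)² = (2×0.0531)² = 0.0113;  (-1·δr/r)² = (-1×0.0548)² = 0.00301
δa_c/a_c = √(0.0143) = 0.120
a_c = 15.81 m/s^2, so δa_c = 0.120 × 15.81 = 1.89 m/s^2.

1.89 m/s^2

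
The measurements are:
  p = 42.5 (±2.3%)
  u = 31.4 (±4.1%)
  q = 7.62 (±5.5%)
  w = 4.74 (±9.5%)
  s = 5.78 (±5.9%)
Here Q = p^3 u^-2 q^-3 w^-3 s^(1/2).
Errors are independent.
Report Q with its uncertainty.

0.00397 ± 0.00138

Since Q is a product/quotient, work with relative uncertainties:
  (3·δp/p)² = (3×0.0230)² = 0.00476;  (-2·δu/u)² = (-2×0.0410)² = 0.00672;  (-3·δq/q)² = (-3×0.0550)² = 0.0272;  (-3·δw/w)² = (-3×0.0950)² = 0.0812;  (½·δs/s)² = (0.5×0.0590)² = 0.000870
δQ/Q = √(0.121) = 0.348
Q = 0.00397, so δQ = 0.348 × 0.00397 = 0.00138.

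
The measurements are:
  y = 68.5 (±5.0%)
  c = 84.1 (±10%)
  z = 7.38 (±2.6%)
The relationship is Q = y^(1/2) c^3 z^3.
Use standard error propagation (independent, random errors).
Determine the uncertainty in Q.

6.15e+08

Products/powers → add relative errors in quadrature, weighted by exponent:
  (½·δy/y)² = (0.5×0.0500)² = 0.000625;  (3·δc/c)² = (3×0.100)² = 0.0900;  (3·δz/z)² = (3×0.0260)² = 0.00608
δQ/Q = √(0.0967) = 0.311
Q = 1.98e+09, so δQ = 0.311 × 1.98e+09 = 6.15e+08.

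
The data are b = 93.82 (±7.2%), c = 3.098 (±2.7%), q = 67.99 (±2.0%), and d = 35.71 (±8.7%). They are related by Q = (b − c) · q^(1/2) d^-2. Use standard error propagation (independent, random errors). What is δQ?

0.111

Let u = b − c = 90.72. δu = √(δb² + δc²) = √(45.6 + 0.00700) = 6.76, so δu/u = 0.0745.
Q is then a monomial in u, q, d:
δQ/Q = √((δu/u)² + (½·δq/q)² + (-2·δd/d)²) = √(0.00554 + 0.000100 + 0.0303) = 0.190
Q = 0.5866, so δQ = 0.190 × 0.5866 = 0.111.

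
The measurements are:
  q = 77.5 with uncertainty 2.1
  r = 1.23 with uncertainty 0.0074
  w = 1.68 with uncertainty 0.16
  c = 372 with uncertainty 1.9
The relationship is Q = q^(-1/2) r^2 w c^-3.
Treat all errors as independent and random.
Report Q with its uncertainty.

(5.61 ± 0.550) × 10^-9

Each factor contributes (exponent × relative error)² to (δQ/Q)²:
  (−½·δq/q)² = (-0.5×0.0271)² = 0.000184;  (2·δr/r)² = (2×0.00602)² = 0.000145;  (1·δw/w)² = (1×0.0952)² = 0.00907;  (-3·δc/c)² = (-3×0.00511)² = 0.000235
δQ/Q = √(0.00963) = 0.0981
Q = 5.61e-09, so δQ = 0.0981 × 5.61e-09 = 5.5e-10.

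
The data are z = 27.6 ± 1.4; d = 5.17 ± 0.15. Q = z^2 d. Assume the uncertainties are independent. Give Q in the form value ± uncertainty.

3940 ± 416

Each factor contributes (exponent × relative error)² to (δQ/Q)²:
  (2·δz/z)² = (2×0.0507)² = 0.0103;  (1·δd/d)² = (1×0.0290)² = 0.000842
δQ/Q = √(0.0111) = 0.106
Q = 3940, so δQ = 0.106 × 3940 = 416.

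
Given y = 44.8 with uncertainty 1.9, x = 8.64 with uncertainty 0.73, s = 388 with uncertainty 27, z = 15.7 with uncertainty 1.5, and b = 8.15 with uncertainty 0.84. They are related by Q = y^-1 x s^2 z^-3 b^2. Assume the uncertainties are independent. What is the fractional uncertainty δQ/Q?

0.391

Since Q is a product/quotient, work with relative uncertainties:
  (-1·δy/y)² = (-1×0.0424)² = 0.00180;  (1·δx/x)² = (1×0.0845)² = 0.00714;  (2·δs/s)² = (2×0.0696)² = 0.0194;  (-3·δz/z)² = (-3×0.0955)² = 0.0822;  (2·δb/b)² = (2×0.103)² = 0.0425
δQ/Q = √(0.153) = 0.391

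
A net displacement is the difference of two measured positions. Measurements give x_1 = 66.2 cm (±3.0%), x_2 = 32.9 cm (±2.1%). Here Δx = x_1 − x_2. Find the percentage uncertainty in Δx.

For a sum/difference, combine absolute errors in quadrature:
  (δx_1)² = 3.94;  (δx_2)² = 0.477
δΔx = √(4.42) = 2.10 cm
Δx = 33.3 cm, so δΔx/Δx = 2.10/33.3 = 0.0631.

6.31%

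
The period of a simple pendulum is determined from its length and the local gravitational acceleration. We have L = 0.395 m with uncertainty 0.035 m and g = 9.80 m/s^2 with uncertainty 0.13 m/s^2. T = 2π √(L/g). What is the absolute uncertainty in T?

0.0565 s

Relative error in a monomial: (δT/T)² = Σ (nᵢ · δxᵢ/xᵢ)².
  (½·δL/L)² = (0.5×0.0886)² = 0.00196;  (−½·δg/g)² = (-0.5×0.0133)² = 4.4e-05
δT/T = √(0.00201) = 0.0448
T = 1.26 s, so δT = 0.0448 × 1.26 = 0.0565 s.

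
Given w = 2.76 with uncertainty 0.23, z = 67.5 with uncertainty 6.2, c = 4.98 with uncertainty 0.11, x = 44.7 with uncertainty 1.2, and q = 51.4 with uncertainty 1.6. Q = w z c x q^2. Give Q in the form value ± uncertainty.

Relative error in a monomial: (δQ/Q)² = Σ (nᵢ · δxᵢ/xᵢ)².
  (1·δw/w)² = (1×0.0833)² = 0.00694;  (1·δz/z)² = (1×0.0919)² = 0.00844;  (1·δc/c)² = (1×0.0221)² = 0.000488;  (1·δx/x)² = (1×0.0268)² = 0.000721;  (2·δq/q)² = (2×0.0311)² = 0.00388
δQ/Q = √(0.0205) = 0.143
Q = 1.1e+08, so δQ = 0.143 × 1.1e+08 = 1.57e+07.

(1.10 ± 0.157) × 10^8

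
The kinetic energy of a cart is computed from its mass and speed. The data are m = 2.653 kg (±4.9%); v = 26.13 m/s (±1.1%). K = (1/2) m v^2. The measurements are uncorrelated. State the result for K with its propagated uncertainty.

905.7 ± 48.6 J

K is a product of powers, so relative uncertainties combine in quadrature:
  (1·δm/m)² = (1×0.0490)² = 0.00240;  (2·δv/v)² = (2×0.0110)² = 0.000484
δK/K = √(0.00289) = 0.0537
K = 905.7 J, so δK = 0.0537 × 905.7 = 48.6 J.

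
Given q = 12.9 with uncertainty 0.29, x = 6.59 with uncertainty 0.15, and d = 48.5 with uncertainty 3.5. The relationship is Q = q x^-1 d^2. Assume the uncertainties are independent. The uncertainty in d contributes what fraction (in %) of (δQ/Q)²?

(δQ/Q)² = (1·δq/q)² + (-1·δx/x)² + (2·δd/d)²
  q term: (1×0.0225)² = 0.000505
  x term: (-1×0.0228)² = 0.000518
  d term: (2×0.0722)² = 0.0208
Total = 0.0219. Share from d = 0.0208/0.0219 = 0.953.

95.3%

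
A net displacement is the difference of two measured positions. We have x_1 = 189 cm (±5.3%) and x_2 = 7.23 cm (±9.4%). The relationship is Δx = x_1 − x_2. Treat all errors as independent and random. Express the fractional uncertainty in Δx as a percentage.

5.52%

Sums and differences: (δΔx)² = Σ (cᵢ δxᵢ)².
  (δx_1)² = 100;  (δx_2)² = 0.462
δΔx = √(101) = 10.0 cm
Δx = 182 cm, so δΔx/Δx = 10.0/182 = 0.0552.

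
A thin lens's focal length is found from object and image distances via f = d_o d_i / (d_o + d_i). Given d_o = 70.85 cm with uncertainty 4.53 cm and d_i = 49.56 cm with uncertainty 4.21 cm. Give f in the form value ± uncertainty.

∂f/∂d_o = (d_i/(d_o+d_i))² = 0.169;  ∂f/∂d_i = (d_o/(d_o+d_i))² = 0.346
δf = √((∂f/∂d_o · δd_o)² + (∂f/∂d_i · δd_i)²) = √(0.589 + 2.12) = 1.65 cm
f = 29.16 cm.

29.16 ± 1.65 cm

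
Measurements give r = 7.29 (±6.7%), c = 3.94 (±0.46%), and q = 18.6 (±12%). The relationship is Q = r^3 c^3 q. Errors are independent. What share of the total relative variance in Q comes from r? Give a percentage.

(δQ/Q)² = (3·δr/r)² + (3·δc/c)² + (1·δq/q)²
  r term: (3×0.0670)² = 0.0404
  c term: (3×0.00460)² = 0.000190
  q term: (1×0.120)² = 0.0144
Total = 0.0550. Share from r = 0.0404/0.0550 = 0.735.

73.5%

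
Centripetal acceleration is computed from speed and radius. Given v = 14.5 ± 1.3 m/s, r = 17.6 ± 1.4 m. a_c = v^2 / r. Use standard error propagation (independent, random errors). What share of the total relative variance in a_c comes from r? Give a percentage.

16.4%

(δa_c/a_c)² = (2·δv/v)² + (-1·δr/r)²
  v term: (2×0.0897)² = 0.0322
  r term: (-1×0.0795)² = 0.00633
Total = 0.0385. Share from r = 0.00633/0.0385 = 0.164.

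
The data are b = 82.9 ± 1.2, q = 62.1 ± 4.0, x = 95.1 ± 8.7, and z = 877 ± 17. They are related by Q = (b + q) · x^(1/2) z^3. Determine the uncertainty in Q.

7.57e+10

Let u = b + q = 145. δu = √(δb² + δq²) = √(1.44 + 16.0) = 4.18, so δu/u = 0.0288.
Q is then a monomial in u, x, z:
δQ/Q = √((δu/u)² + (½·δx/x)² + (3·δz/z)²) = √(0.000829 + 0.00209 + 0.00338) = 0.0794
Q = 9.54e+11, so δQ = 0.0794 × 9.54e+11 = 7.57e+10.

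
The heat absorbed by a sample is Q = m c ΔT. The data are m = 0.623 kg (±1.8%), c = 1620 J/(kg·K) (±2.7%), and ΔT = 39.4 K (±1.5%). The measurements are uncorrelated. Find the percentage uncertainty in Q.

3.57%

Each factor contributes (exponent × relative error)² to (δQ/Q)²:
  (1·δm/m)² = (1×0.0180)² = 0.000324;  (1·δc/c)² = (1×0.0270)² = 0.000729;  (1·δΔT/ΔT)² = (1×0.0150)² = 0.000225
δQ/Q = √(0.00128) = 0.0357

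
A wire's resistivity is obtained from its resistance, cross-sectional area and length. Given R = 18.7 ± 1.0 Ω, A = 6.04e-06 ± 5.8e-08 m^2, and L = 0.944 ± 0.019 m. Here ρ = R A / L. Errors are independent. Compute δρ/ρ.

0.0579

ρ is a product of powers, so relative uncertainties combine in quadrature:
  (1·δR/R)² = (1×0.0535)² = 0.00286;  (1·δA/A)² = (1×0.00960)² = 9.22e-05;  (-1·δL/L)² = (-1×0.0201)² = 0.000405
δρ/ρ = √(0.00336) = 0.0579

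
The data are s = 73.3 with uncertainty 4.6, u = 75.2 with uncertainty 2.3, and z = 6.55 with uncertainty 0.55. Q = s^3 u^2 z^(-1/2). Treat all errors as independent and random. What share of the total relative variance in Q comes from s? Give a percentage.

86.6%

(δQ/Q)² = (3·δs/s)² + (2·δu/u)² + (−½·δz/z)²
  s term: (3×0.0628)² = 0.0354
  u term: (2×0.0306)² = 0.00374
  z term: (-0.5×0.0840)² = 0.00176
Total = 0.0409. Share from s = 0.0354/0.0409 = 0.866.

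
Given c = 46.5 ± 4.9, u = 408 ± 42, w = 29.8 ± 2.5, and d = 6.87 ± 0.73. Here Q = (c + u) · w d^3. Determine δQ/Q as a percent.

34.3%

Let h = c + u = 454. δh = √(δc² + δu²) = √(24.0 + 1760) = 42.3, so δh/h = 0.0930.
Q is then a monomial in h, w, d:
δQ/Q = √((δh/h)² + (1·δw/w)² + (3·δd/d)²) = √(0.00866 + 0.00704 + 0.102) = 0.343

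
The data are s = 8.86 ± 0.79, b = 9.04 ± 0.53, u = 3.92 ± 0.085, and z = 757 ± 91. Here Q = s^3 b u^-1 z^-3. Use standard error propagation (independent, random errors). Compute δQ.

For a monomial Q ∝ s^3, b, u^-1, z^-3, fractional errors add in quadrature:
  (3·δs/s)² = (3×0.0892)² = 0.0716;  (1·δb/b)² = (1×0.0586)² = 0.00344;  (-1·δu/u)² = (-1×0.0217)² = 0.000470;  (-3·δz/z)² = (-3×0.120)² = 0.130
δQ/Q = √(0.206) = 0.453
Q = 3.7e-06, so δQ = 0.453 × 3.7e-06 = 1.68e-06.

1.68e-06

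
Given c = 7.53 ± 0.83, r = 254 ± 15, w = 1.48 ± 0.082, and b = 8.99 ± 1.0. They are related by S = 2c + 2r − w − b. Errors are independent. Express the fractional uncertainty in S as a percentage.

5.86%

For a sum/difference, combine absolute errors in quadrature:
  (2·δc)² = 2.76;  (2·δr)² = 900;  (δw)² = 0.00672;  (δb)² = 1.00
δS = √(904) = 30.1
S = 513, so δS/S = 30.1/513 = 0.0586.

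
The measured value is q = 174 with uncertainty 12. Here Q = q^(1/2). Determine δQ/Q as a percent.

Q ∝ q^(1/2), so δQ/Q = |½| · δq/q = 0.5 × 0.0690 = 0.0345.

3.45%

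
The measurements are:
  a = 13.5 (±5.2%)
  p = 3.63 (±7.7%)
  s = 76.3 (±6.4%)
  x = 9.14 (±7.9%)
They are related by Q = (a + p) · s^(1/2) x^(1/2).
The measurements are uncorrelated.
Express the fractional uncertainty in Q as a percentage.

Let u = a + p = 17.1. δu = √(δa² + δp²) = √(0.493 + 0.0781) = 0.756, so δu/u = 0.0441.
Q is then a monomial in u, s, x:
δQ/Q = √((δu/u)² + (½·δs/s)² + (½·δx/x)²) = √(0.00195 + 0.00102 + 0.00156) = 0.0673

6.73%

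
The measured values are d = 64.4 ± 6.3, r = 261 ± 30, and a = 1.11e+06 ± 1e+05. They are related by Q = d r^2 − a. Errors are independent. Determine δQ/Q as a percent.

33.6%

Let p = d·r^2 = 4.39e+06. δp/p = √((1·δd/d)² + (2·δr/r)²) = √(0.00957 + 0.0528) = 0.250, so δp = 1.1e+06.
Q = p − a: δQ = √(δp² + δa²) = √(1.2e+12 + 1e+10) = 1.1e+06
Q = 3.28e+06, so δQ/Q = 1.1e+06/3.28e+06 = 0.336.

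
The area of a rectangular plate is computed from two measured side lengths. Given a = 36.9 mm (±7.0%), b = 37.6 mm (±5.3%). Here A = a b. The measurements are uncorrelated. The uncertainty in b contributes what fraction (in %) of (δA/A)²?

36.4%

(δA/A)² = (1·δa/a)² + (1·δb/b)²
  a term: (1×0.0700)² = 0.00490
  b term: (1×0.0530)² = 0.00281
Total = 0.00771. Share from b = 0.00281/0.00771 = 0.364.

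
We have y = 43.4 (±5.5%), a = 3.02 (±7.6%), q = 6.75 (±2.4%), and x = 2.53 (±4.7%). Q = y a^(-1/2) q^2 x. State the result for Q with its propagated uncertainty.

For a monomial Q ∝ y, a^(-1/2), q^2, x, fractional errors add in quadrature:
  (1·δy/y)² = (1×0.0550)² = 0.00302;  (−½·δa/a)² = (-0.5×0.0760)² = 0.00144;  (2·δq/q)² = (2×0.0240)² = 0.00230;  (1·δx/x)² = (1×0.0470)² = 0.00221
δQ/Q = √(0.00898) = 0.0948
Q = 2880, so δQ = 0.0948 × 2880 = 273.

2880 ± 273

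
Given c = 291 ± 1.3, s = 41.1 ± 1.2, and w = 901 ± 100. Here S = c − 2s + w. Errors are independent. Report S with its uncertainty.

1110 ± 100

For a sum/difference, combine absolute errors in quadrature:
  (δc)² = 1.69;  (2·δs)² = 5.76;  (δw)² = 10000
δS = √(10000) = 100
S = 1110.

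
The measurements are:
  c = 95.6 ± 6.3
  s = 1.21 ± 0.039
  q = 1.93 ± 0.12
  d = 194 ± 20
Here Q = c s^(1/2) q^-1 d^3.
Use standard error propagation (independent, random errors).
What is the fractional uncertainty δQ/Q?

0.323

Products/powers → add relative errors in quadrature, weighted by exponent:
  (1·δc/c)² = (1×0.0659)² = 0.00434;  (½·δs/s)² = (0.5×0.0322)² = 0.000260;  (-1·δq/q)² = (-1×0.0622)² = 0.00387;  (3·δd/d)² = (3×0.103)² = 0.0957
δQ/Q = √(0.104) = 0.323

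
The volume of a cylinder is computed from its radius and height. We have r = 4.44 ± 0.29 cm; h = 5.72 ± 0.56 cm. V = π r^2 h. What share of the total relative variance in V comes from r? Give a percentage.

64.0%

(δV/V)² = (2·δr/r)² + (1·δh/h)²
  r term: (2×0.0653)² = 0.0171
  h term: (1×0.0979)² = 0.00958
Total = 0.0266. Share from r = 0.0171/0.0266 = 0.640.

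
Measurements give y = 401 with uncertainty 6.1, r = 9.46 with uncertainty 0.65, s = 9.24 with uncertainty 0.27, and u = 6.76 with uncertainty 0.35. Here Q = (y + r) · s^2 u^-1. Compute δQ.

Let w = y + r = 410. δw = √(δy² + δr²) = √(37.2 + 0.423) = 6.13, so δw/w = 0.0149.
Q is then a monomial in w, s, u:
δQ/Q = √((δw/w)² + (2·δs/s)² + (-1·δu/u)²) = √(0.000223 + 0.00342 + 0.00268) = 0.0795
Q = 5180, so δQ = 0.0795 × 5180 = 412.

412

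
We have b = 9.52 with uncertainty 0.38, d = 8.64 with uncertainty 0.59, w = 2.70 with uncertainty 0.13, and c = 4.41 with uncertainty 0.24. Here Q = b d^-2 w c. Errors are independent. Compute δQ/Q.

Relative error in a monomial: (δQ/Q)² = Σ (nᵢ · δxᵢ/xᵢ)².
  (1·δb/b)² = (1×0.0399)² = 0.00159;  (-2·δd/d)² = (-2×0.0683)² = 0.0187;  (1·δw/w)² = (1×0.0481)² = 0.00232;  (1·δc/c)² = (1×0.0544)² = 0.00296
δQ/Q = √(0.0255) = 0.160

0.160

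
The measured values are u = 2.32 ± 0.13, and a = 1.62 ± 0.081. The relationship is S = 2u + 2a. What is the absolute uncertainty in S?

0.306

Each term contributes (cᵢ δxᵢ)² to (δS)²:
  (2·δu)² = 0.0676;  (2·δa)² = 0.0262
δS = √(0.0938) = 0.306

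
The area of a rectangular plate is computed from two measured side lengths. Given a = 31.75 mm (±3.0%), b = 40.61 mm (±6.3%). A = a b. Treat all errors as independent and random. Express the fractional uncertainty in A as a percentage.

6.98%

For a monomial A ∝ a, b, fractional errors add in quadrature:
  (1·δa/a)² = (1×0.0300)² = 0.000900;  (1·δb/b)² = (1×0.0630)² = 0.00397
δA/A = √(0.00487) = 0.0698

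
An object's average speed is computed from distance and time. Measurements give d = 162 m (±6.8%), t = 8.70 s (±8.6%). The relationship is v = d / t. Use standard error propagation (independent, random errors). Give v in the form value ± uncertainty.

18.6 ± 2.04 m/s

v is a product of powers, so relative uncertainties combine in quadrature:
  (1·δd/d)² = (1×0.0680)² = 0.00462;  (-1·δt/t)² = (-1×0.0860)² = 0.00740
δv/v = √(0.0120) = 0.110
v = 18.6 m/s, so δv = 0.110 × 18.6 = 2.04 m/s.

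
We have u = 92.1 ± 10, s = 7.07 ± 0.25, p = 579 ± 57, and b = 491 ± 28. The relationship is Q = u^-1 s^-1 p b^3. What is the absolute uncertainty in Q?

Each factor contributes (exponent × relative error)² to (δQ/Q)²:
  (-1·δu/u)² = (-1×0.109)² = 0.0118;  (-1·δs/s)² = (-1×0.0354)² = 0.00125;  (1·δp/p)² = (1×0.0984)² = 0.00969;  (3·δb/b)² = (3×0.0570)² = 0.0293
δQ/Q = √(0.0520) = 0.228
Q = 1.05e+08, so δQ = 0.228 × 1.05e+08 = 2.4e+07.

2.4e+07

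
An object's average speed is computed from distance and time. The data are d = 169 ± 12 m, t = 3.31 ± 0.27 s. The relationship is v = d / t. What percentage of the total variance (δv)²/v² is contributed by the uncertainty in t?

(δv/v)² = (1·δd/d)² + (-1·δt/t)²
  d term: (1×0.0710)² = 0.00504
  t term: (-1×0.0816)² = 0.00665
Total = 0.0117. Share from t = 0.00665/0.0117 = 0.569.

56.9%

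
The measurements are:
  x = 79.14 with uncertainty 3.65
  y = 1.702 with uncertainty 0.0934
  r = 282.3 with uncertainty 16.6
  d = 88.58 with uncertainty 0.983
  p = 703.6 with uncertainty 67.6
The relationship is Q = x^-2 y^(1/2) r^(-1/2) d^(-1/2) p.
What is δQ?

Since Q is a product/quotient, work with relative uncertainties:
  (-2·δx/x)² = (-2×0.0461)² = 0.00851;  (½·δy/y)² = (0.5×0.0549)² = 0.000753;  (−½·δr/r)² = (-0.5×0.0588)² = 0.000864;  (−½·δd/d)² = (-0.5×0.0111)² = 3.08e-05;  (1·δp/p)² = (1×0.0961)² = 0.00923
δQ/Q = √(0.0194) = 0.139
Q = 0.0009268, so δQ = 0.139 × 0.0009268 = 0.000129.

0.000129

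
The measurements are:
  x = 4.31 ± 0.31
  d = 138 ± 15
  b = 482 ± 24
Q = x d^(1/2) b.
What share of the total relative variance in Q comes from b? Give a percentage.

23.4%

(δQ/Q)² = (1·δx/x)² + (½·δd/d)² + (1·δb/b)²
  x term: (1×0.0719)² = 0.00517
  d term: (0.5×0.109)² = 0.00295
  b term: (1×0.0498)² = 0.00248
Total = 0.0106. Share from b = 0.00248/0.0106 = 0.234.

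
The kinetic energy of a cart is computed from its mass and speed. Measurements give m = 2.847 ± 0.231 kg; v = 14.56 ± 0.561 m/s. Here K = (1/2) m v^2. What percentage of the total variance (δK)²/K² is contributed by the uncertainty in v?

(δK/K)² = (1·δm/m)² + (2·δv/v)²
  m term: (1×0.0811)² = 0.00658
  v term: (2×0.0385)² = 0.00594
Total = 0.0125. Share from v = 0.00594/0.0125 = 0.474.

47.4%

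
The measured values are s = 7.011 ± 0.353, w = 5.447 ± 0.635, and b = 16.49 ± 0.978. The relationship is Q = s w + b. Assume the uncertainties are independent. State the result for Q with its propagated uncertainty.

54.68 ± 4.95

Let p = s·w = 38.19. δp/p = √((1·δs/s)² + (1·δw/w)²) = √(0.00254 + 0.0136) = 0.127, so δp = 4.85.
Q = p + b: δQ = √(δp² + δb²) = √(23.5 + 0.956) = 4.95
Q = 54.68.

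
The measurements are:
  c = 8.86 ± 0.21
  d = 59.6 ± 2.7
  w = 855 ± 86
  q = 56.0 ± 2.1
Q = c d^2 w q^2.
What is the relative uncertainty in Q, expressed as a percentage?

Each factor contributes (exponent × relative error)² to (δQ/Q)²:
  (1·δc/c)² = (1×0.0237)² = 0.000562;  (2·δd/d)² = (2×0.0453)² = 0.00821;  (1·δw/w)² = (1×0.101)² = 0.0101;  (2·δq/q)² = (2×0.0375)² = 0.00562
δQ/Q = √(0.0245) = 0.157

15.7%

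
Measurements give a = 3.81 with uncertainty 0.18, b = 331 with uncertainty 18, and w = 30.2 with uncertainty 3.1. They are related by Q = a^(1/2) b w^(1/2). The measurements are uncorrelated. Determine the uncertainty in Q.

Products/powers → add relative errors in quadrature, weighted by exponent:
  (½·δa/a)² = (0.5×0.0472)² = 0.000558;  (1·δb/b)² = (1×0.0544)² = 0.00296;  (½·δw/w)² = (0.5×0.103)² = 0.00263
δQ/Q = √(0.00615) = 0.0784
Q = 3550, so δQ = 0.0784 × 3550 = 278.

278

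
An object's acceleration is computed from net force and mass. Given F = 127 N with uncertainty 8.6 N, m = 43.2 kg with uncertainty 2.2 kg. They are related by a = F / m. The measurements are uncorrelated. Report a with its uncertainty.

2.94 ± 0.249 m/s^2

Relative error in a monomial: (δa/a)² = Σ (nᵢ · δxᵢ/xᵢ)².
  (1·δF/F)² = (1×0.0677)² = 0.00459;  (-1·δm/m)² = (-1×0.0509)² = 0.00259
δa/a = √(0.00718) = 0.0847
a = 2.94 m/s^2, so δa = 0.0847 × 2.94 = 0.249 m/s^2.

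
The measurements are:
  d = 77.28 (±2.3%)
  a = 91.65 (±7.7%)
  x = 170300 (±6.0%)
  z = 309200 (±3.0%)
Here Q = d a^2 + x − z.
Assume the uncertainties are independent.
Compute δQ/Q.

Let p = d·a^2 = 649100. δp/p = √((1·δd/d)² + (2·δa/a)²) = √(0.000529 + 0.0237) = 0.156, so δp = 1.01e+05.
Q = p + x − z: δQ = √(δp² + δx² + δz²) = √(1.02e+10 + 1.04e+08 + 8.6e+07) = 1.02e+05
Q = 510200, so δQ/Q = 1.02e+05/510200 = 0.200.

0.200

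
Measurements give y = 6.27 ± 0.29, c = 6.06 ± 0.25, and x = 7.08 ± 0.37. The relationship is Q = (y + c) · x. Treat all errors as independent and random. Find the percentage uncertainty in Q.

Let u = y + c = 12.3. δu = √(δy² + δc²) = √(0.0841 + 0.0625) = 0.383, so δu/u = 0.0311.
Q is then a monomial in u, x:
δQ/Q = √((δu/u)² + (1·δx/x)²) = √(0.000964 + 0.00273) = 0.0608

6.08%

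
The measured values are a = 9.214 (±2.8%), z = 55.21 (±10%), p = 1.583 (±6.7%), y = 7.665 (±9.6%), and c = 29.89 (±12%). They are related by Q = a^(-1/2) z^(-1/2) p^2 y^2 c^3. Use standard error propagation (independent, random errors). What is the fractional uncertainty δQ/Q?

0.433

Products/powers → add relative errors in quadrature, weighted by exponent:
  (−½·δa/a)² = (-0.5×0.0280)² = 0.000196;  (−½·δz/z)² = (-0.5×0.100)² = 0.00250;  (2·δp/p)² = (2×0.0670)² = 0.0180;  (2·δy/y)² = (2×0.0960)² = 0.0369;  (3·δc/c)² = (3×0.120)² = 0.130
δQ/Q = √(0.187) = 0.433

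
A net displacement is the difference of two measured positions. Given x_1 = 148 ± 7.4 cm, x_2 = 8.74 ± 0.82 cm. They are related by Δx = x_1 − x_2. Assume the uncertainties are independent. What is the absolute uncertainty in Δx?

Each term contributes (cᵢ δxᵢ)² to (δΔx)²:
  (δx_1)² = 54.8;  (δx_2)² = 0.672
δΔx = √(55.4) = 7.45 cm

7.45 cm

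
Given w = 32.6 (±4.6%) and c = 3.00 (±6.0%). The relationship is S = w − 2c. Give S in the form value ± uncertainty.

26.6 ± 1.54

S is a linear combination, so absolute uncertainties add in quadrature:
  (δw)² = 2.25;  (2·δc)² = 0.130
δS = √(2.38) = 1.54
S = 26.6.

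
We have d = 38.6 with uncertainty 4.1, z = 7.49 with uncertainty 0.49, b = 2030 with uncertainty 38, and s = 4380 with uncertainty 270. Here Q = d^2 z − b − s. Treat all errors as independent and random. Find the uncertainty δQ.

Let p = d^2·z = 11200. δp/p = √((2·δd/d)² + (1·δz/z)²) = √(0.0451 + 0.00428) = 0.222, so δp = 2480.
Q = p − b − s: δQ = √(δp² + δb² + δs²) = √(6.15e+06 + 1440 + 72900) = 2500

2500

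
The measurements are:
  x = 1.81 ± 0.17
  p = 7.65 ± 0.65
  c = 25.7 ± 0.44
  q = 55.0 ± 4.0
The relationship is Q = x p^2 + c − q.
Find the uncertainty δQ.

Let w = x·p^2 = 106. δw/w = √((1·δx/x)² + (2·δp/p)²) = √(0.00882 + 0.0289) = 0.194, so δw = 20.6.
Q = w + c − q: δQ = √(δw² + δc² + δq²) = √(423 + 0.194 + 16.0) = 21.0

21.0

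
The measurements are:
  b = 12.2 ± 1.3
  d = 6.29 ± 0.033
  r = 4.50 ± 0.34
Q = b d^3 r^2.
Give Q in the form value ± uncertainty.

61500 ± 11400

Each factor contributes (exponent × relative error)² to (δQ/Q)²:
  (1·δb/b)² = (1×0.107)² = 0.0114;  (3·δd/d)² = (3×0.00525)² = 0.000248;  (2·δr/r)² = (2×0.0756)² = 0.0228
δQ/Q = √(0.0344) = 0.186
Q = 61500, so δQ = 0.186 × 61500 = 11400.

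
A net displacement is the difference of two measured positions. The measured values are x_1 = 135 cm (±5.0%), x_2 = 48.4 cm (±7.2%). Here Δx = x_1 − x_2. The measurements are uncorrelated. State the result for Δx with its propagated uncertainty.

Absolute uncertainties add in quadrature for a linear combination:
  (δx_1)² = 45.6;  (δx_2)² = 12.1
δΔx = √(57.7) = 7.60 cm
Δx = 86.6 cm.

86.6 ± 7.60 cm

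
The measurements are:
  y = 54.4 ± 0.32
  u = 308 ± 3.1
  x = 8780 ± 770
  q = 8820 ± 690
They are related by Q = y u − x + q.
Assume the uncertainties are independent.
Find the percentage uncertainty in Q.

6.26%

Let p = y·u = 16800. δp/p = √((1·δy/y)² + (1·δu/u)²) = √(3.46e-05 + 0.000101) = 0.0117, so δp = 195.
Q = p − x + q: δQ = √(δp² + δx² + δq²) = √(38200 + 5.93e+05 + 4.76e+05) = 1050
Q = 16800, so δQ/Q = 1050/16800 = 0.0626.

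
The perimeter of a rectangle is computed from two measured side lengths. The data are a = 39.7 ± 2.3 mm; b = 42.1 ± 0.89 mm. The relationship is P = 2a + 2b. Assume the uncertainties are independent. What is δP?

P is a linear combination, so absolute uncertainties add in quadrature:
  (2·δa)² = 21.2;  (2·δb)² = 3.17
δP = √(24.3) = 4.93 mm

4.93 mm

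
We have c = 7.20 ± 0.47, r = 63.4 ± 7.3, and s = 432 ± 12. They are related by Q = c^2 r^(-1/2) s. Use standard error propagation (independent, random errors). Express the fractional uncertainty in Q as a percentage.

Products/powers → add relative errors in quadrature, weighted by exponent:
  (2·δc/c)² = (2×0.0653)² = 0.0170;  (−½·δr/r)² = (-0.5×0.115)² = 0.00331;  (1·δs/s)² = (1×0.0278)² = 0.000772
δQ/Q = √(0.0211) = 0.145

14.5%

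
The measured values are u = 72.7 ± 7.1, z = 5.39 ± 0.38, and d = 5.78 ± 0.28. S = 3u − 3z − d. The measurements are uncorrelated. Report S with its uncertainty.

For a sum/difference, combine absolute errors in quadrature:
  (3·δu)² = 454;  (3·δz)² = 1.30;  (δd)² = 0.0784
δS = √(455) = 21.3
S = 196.

196 ± 21.3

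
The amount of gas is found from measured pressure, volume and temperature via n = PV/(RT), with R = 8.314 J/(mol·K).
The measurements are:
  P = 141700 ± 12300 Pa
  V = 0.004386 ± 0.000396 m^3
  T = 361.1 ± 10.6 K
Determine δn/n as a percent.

Each factor contributes (exponent × relative error)² to (δn/n)²:
  (1·δP/P)² = (1×0.0868)² = 0.00753;  (1·δV/V)² = (1×0.0903)² = 0.00815;  (-1·δT/T)² = (-1×0.0294)² = 0.000862
δn/n = √(0.0165) = 0.129

12.9%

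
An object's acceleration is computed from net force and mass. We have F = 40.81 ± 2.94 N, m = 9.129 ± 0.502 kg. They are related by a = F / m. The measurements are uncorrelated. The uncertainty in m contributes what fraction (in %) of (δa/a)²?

(δa/a)² = (1·δF/F)² + (-1·δm/m)²
  F term: (1×0.0720)² = 0.00519
  m term: (-1×0.0550)² = 0.00302
Total = 0.00821. Share from m = 0.00302/0.00821 = 0.368.

36.8%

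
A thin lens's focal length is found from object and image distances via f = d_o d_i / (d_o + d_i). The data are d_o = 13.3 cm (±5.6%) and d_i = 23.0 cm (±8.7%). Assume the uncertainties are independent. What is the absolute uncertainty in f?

∂f/∂d_o = (d_i/(d_o+d_i))² = 0.401;  ∂f/∂d_i = (d_o/(d_o+d_i))² = 0.134
δf = √((∂f/∂d_o · δd_o)² + (∂f/∂d_i · δd_i)²) = √(0.0894 + 0.0722) = 0.402 cm

0.402 cm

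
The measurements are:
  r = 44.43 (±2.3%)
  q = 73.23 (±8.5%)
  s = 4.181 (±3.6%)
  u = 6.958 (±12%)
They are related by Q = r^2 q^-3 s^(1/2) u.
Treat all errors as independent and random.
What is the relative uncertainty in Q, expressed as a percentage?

28.6%

Products/powers → add relative errors in quadrature, weighted by exponent:
  (2·δr/r)² = (2×0.0230)² = 0.00212;  (-3·δq/q)² = (-3×0.0850)² = 0.0650;  (½·δs/s)² = (0.5×0.0360)² = 0.000324;  (1·δu/u)² = (1×0.120)² = 0.0144
δQ/Q = √(0.0819) = 0.286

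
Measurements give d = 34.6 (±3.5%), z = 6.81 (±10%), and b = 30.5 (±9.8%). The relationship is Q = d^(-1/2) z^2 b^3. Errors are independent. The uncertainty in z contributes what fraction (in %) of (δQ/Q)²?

31.6%

(δQ/Q)² = (−½·δd/d)² + (2·δz/z)² + (3·δb/b)²
  d term: (-0.5×0.0350)² = 0.000306
  z term: (2×0.100)² = 0.0400
  b term: (3×0.0980)² = 0.0864
Total = 0.127. Share from z = 0.0400/0.127 = 0.316.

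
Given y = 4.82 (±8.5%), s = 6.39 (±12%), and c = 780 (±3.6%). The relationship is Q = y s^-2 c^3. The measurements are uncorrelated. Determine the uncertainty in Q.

1.55e+07

Products/powers → add relative errors in quadrature, weighted by exponent:
  (1·δy/y)² = (1×0.0850)² = 0.00723;  (-2·δs/s)² = (-2×0.120)² = 0.0576;  (3·δc/c)² = (3×0.0360)² = 0.0117
δQ/Q = √(0.0765) = 0.277
Q = 5.6e+07, so δQ = 0.277 × 5.6e+07 = 1.55e+07.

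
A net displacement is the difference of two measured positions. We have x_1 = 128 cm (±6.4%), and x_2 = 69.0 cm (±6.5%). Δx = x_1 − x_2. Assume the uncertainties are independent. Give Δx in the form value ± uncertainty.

59.0 ± 9.34 cm

Each term contributes (cᵢ δxᵢ)² to (δΔx)²:
  (δx_1)² = 67.1;  (δx_2)² = 20.1
δΔx = √(87.2) = 9.34 cm
Δx = 59.0 cm.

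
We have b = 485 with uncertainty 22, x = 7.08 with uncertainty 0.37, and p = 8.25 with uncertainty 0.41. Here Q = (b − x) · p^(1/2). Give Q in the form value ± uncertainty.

1370 ± 71.8

Let u = b − x = 478. δu = √(δb² + δx²) = √(484 + 0.137) = 22.0, so δu/u = 0.0460.
Q is then a monomial in u, p:
δQ/Q = √((δu/u)² + (½·δp/p)²) = √(0.00212 + 0.000617) = 0.0523
Q = 1370, so δQ = 0.0523 × 1370 = 71.8.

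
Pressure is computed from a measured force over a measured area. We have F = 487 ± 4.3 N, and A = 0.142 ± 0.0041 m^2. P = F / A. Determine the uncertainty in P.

104 Pa

For a monomial P ∝ F, A^-1, fractional errors add in quadrature:
  (1·δF/F)² = (1×0.00883)² = 7.8e-05;  (-1·δA/A)² = (-1×0.0289)² = 0.000834
δP/P = √(0.000912) = 0.0302
P = 3430 Pa, so δP = 0.0302 × 3430 = 104 Pa.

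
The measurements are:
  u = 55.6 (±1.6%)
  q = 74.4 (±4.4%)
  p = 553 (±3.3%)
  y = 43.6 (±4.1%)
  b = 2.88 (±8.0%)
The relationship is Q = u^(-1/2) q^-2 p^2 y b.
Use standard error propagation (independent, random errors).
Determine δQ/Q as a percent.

Each factor contributes (exponent × relative error)² to (δQ/Q)²:
  (−½·δu/u)² = (-0.5×0.0160)² = 6.4e-05;  (-2·δq/q)² = (-2×0.0440)² = 0.00774;  (2·δp/p)² = (2×0.0330)² = 0.00436;  (1·δy/y)² = (1×0.0410)² = 0.00168;  (1·δb/b)² = (1×0.0800)² = 0.00640
δQ/Q = √(0.0202) = 0.142

14.2%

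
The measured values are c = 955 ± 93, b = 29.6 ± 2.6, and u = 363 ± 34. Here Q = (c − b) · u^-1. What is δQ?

0.350

Let w = c − b = 925. δw = √(δc² + δb²) = √(8650 + 6.76) = 93.0, so δw/w = 0.101.
Q is then a monomial in w, u:
δQ/Q = √((δw/w)² + (-1·δu/u)²) = √(0.0101 + 0.00877) = 0.137
Q = 2.55, so δQ = 0.137 × 2.55 = 0.350.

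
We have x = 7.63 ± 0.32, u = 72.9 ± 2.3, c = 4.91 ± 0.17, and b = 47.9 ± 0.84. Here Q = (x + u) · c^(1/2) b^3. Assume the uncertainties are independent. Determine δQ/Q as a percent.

Let w = x + u = 80.5. δw = √(δx² + δu²) = √(0.102 + 5.29) = 2.32, so δw/w = 0.0288.
Q is then a monomial in w, c, b:
δQ/Q = √((δw/w)² + (½·δc/c)² + (3·δb/b)²) = √(0.000832 + 0.000300 + 0.00277) = 0.0624

6.24%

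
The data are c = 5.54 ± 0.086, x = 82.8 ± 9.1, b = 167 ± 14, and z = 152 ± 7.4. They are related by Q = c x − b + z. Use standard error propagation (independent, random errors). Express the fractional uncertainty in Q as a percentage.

Let p = c·x = 459. δp/p = √((1·δc/c)² + (1·δx/x)²) = √(0.000241 + 0.0121) = 0.111, so δp = 50.9.
Q = p − b + z: δQ = √(δp² + δb² + δz²) = √(2590 + 196 + 54.8) = 53.3
Q = 444, so δQ/Q = 53.3/444 = 0.120.

12.0%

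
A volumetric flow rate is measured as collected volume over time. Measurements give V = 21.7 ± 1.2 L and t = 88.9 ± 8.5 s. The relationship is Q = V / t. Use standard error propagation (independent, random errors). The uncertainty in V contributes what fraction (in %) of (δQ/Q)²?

(δQ/Q)² = (1·δV/V)² + (-1·δt/t)²
  V term: (1×0.0553)² = 0.00306
  t term: (-1×0.0956)² = 0.00914
Total = 0.0122. Share from V = 0.00306/0.0122 = 0.251.

25.1%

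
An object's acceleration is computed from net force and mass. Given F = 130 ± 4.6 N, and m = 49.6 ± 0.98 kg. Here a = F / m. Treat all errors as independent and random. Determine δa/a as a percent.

For a monomial a ∝ F, m^-1, fractional errors add in quadrature:
  (1·δF/F)² = (1×0.0354)² = 0.00125;  (-1·δm/m)² = (-1×0.0198)² = 0.000390
δa/a = √(0.00164) = 0.0405

4.05%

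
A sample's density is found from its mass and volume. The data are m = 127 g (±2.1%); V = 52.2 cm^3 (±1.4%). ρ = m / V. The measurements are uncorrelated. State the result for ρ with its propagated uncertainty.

2.43 ± 0.0614 g/cm^3

ρ is a product of powers, so relative uncertainties combine in quadrature:
  (1·δm/m)² = (1×0.0210)² = 0.000441;  (-1·δV/V)² = (-1×0.0140)² = 0.000196
δρ/ρ = √(0.000637) = 0.0252
ρ = 2.43 g/cm^3, so δρ = 0.0252 × 2.43 = 0.0614 g/cm^3.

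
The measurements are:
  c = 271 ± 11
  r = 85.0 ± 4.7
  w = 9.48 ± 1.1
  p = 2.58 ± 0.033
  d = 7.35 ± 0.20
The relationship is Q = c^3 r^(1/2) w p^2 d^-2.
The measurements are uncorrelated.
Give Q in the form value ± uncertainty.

Products/powers → add relative errors in quadrature, weighted by exponent:
  (3·δc/c)² = (3×0.0406)² = 0.0148;  (½·δr/r)² = (0.5×0.0553)² = 0.000764;  (1·δw/w)² = (1×0.116)² = 0.0135;  (2·δp/p)² = (2×0.0128)² = 0.000654;  (-2·δd/d)² = (-2×0.0272)² = 0.00296
δQ/Q = √(0.0327) = 0.181
Q = 2.14e+08, so δQ = 0.181 × 2.14e+08 = 3.87e+07.

(2.14 ± 0.387) × 10^8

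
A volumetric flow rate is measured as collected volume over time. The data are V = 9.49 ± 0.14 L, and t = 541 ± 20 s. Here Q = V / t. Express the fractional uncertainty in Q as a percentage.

3.98%

Products/powers → add relative errors in quadrature, weighted by exponent:
  (1·δV/V)² = (1×0.0148)² = 0.000218;  (-1·δt/t)² = (-1×0.0370)² = 0.00137
δQ/Q = √(0.00158) = 0.0398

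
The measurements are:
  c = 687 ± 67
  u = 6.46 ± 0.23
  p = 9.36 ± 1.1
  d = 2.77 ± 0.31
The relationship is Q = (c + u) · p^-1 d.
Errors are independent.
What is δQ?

Let w = c + u = 693. δw = √(δc² + δu²) = √(4490 + 0.0529) = 67.0, so δw/w = 0.0966.
Q is then a monomial in w, p, d:
δQ/Q = √((δw/w)² + (-1·δp/p)² + (1·δd/d)²) = √(0.00933 + 0.0138 + 0.0125) = 0.189
Q = 205, so δQ = 0.189 × 205 = 38.8.

38.8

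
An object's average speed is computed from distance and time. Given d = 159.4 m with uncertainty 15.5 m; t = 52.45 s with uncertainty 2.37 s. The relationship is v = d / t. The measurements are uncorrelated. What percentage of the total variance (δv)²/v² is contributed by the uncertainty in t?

(δv/v)² = (1·δd/d)² + (-1·δt/t)²
  d term: (1×0.0972)² = 0.00946
  t term: (-1×0.0452)² = 0.00204
Total = 0.0115. Share from t = 0.00204/0.0115 = 0.178.

17.8%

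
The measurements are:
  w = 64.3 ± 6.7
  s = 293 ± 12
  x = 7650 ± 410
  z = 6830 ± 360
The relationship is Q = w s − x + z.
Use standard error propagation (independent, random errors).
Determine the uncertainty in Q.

2180

Let p = w·s = 18800. δp/p = √((1·δw/w)² + (1·δs/s)²) = √(0.0109 + 0.00168) = 0.112, so δp = 2110.
Q = p − x + z: δQ = √(δp² + δx² + δz²) = √(4.45e+06 + 1.68e+05 + 1.3e+05) = 2180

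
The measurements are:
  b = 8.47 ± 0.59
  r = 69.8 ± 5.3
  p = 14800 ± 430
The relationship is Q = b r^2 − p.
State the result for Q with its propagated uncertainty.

Let w = b·r^2 = 41300. δw/w = √((1·δb/b)² + (2·δr/r)²) = √(0.00485 + 0.0231) = 0.167, so δw = 6890.
Q = w − p: δQ = √(δw² + δp²) = √(4.75e+07 + 1.85e+05) = 6910
Q = 26500.

26500 ± 6910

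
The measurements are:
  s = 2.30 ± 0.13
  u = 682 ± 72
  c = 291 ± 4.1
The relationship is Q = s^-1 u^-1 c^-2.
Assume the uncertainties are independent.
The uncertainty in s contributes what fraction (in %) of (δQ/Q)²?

(δQ/Q)² = (-1·δs/s)² + (-1·δu/u)² + (-2·δc/c)²
  s term: (-1×0.0565)² = 0.00319
  u term: (-1×0.106)² = 0.0111
  c term: (-2×0.0141)² = 0.000794
Total = 0.0151. Share from s = 0.00319/0.0151 = 0.211.

21.1%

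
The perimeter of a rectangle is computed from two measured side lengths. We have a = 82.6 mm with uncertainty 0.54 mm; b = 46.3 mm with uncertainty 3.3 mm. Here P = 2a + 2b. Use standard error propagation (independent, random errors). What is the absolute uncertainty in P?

6.69 mm

Each term contributes (cᵢ δxᵢ)² to (δP)²:
  (2·δa)² = 1.17;  (2·δb)² = 43.6
δP = √(44.7) = 6.69 mm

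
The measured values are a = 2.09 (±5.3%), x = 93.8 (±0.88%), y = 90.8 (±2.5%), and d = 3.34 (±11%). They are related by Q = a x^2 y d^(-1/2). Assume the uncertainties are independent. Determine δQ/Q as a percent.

Products/powers → add relative errors in quadrature, weighted by exponent:
  (1·δa/a)² = (1×0.0530)² = 0.00281;  (2·δx/x)² = (2×0.00880)² = 0.000310;  (1·δy/y)² = (1×0.0250)² = 0.000625;  (−½·δd/d)² = (-0.5×0.110)² = 0.00302
δQ/Q = √(0.00677) = 0.0823

8.23%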